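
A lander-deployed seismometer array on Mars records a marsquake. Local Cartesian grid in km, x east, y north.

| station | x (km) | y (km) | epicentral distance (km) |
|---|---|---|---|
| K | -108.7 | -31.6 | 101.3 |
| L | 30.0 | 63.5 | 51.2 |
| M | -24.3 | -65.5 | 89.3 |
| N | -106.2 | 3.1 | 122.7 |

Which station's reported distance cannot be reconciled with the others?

Solve using three stations at a time. Using L, M, N (subtract circle equations pairwise → linear system) gives (x, y) ≈ (16.0, 14.2).
Distances from that point to each station vs reported:
  K: calculated 132.9 vs reported 101.3 → residual 31.6 km
  L: calculated 51.2 vs reported 51.2 → residual 0.0 km
  M: calculated 89.3 vs reported 89.3 → residual 0.0 km
  N: calculated 122.7 vs reported 122.7 → residual 0.0 km
L, M, N are mutually consistent (residuals ≈ 0); K is off by 31.6 km.

K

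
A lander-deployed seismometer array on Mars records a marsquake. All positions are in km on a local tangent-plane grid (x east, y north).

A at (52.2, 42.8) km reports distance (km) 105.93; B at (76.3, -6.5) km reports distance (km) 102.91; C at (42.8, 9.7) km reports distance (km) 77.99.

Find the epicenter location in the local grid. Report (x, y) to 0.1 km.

Circle about each station: (x − 52.2)² + (y − 42.8)² = 105.93²; (x − 76.3)² + (y + 6.5)² = 102.91²; (x − 42.8)² + (y − 9.7)² = 77.99².
Subtracting pairs of circle equations eliminates x²+y² and gives linear equations (the radical axes):
48.2 x − 98.6 y = 1937.96
-18.8 x − 66.2 y = 2507.97
Solving the 2×2 system: x ≈ -23.6, y ≈ -31.2 km.

-23.6 km east, -31.2 km north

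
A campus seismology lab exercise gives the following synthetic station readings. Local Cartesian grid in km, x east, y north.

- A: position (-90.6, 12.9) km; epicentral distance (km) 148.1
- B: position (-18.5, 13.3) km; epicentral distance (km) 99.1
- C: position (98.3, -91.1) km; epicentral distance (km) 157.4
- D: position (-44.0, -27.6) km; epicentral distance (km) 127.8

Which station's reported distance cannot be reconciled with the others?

B

Solve using three stations at a time. Using A, C, D (subtract circle equations pairwise → linear system) gives (x, y) ≈ (50.1, 58.6).
Distances from that point to each station vs reported:
  A: calculated 148.0 vs reported 148.1 → residual 0.1 km
  B: calculated 82.2 vs reported 99.1 → residual 16.9 km
  C: calculated 157.3 vs reported 157.4 → residual 0.1 km
  D: calculated 127.7 vs reported 127.8 → residual 0.1 km
A, C, D are mutually consistent (residuals ≈ 0); B is off by 16.9 km.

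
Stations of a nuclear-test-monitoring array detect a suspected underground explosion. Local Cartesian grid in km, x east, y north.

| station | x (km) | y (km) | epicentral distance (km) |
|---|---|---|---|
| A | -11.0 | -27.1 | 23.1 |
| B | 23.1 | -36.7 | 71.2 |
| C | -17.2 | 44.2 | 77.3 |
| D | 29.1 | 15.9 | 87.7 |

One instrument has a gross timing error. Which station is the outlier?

Solve using three stations at a time. Using B, C, D (subtract circle equations pairwise → linear system) gives (x, y) ≈ (-47.4, -26.9).
Distances from that point to each station vs reported:
  A: calculated 36.4 vs reported 23.1 → residual 13.3 km
  B: calculated 71.2 vs reported 71.2 → residual 0.0 km
  C: calculated 77.3 vs reported 77.3 → residual 0.0 km
  D: calculated 87.7 vs reported 87.7 → residual 0.0 km
B, C, D are mutually consistent (residuals ≈ 0); A is off by 13.3 km.

A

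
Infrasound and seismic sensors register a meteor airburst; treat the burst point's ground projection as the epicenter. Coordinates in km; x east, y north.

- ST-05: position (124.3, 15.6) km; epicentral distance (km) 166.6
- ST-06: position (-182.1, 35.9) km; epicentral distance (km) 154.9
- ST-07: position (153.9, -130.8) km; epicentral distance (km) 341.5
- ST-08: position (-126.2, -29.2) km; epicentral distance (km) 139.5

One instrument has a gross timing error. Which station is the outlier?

ST-07

Solve using three stations at a time. Using ST-05, ST-06, ST-08 (subtract circle equations pairwise → linear system) gives (x, y) ≈ (-31.9, 73.5).
Distances from that point to each station vs reported:
  ST-05: calculated 166.6 vs reported 166.6 → residual 0.0 km
  ST-06: calculated 154.9 vs reported 154.9 → residual 0.0 km
  ST-07: calculated 276.2 vs reported 341.5 → residual 65.3 km
  ST-08: calculated 139.5 vs reported 139.5 → residual 0.0 km
ST-05, ST-06, ST-08 are mutually consistent (residuals ≈ 0); ST-07 is off by 65.3 km.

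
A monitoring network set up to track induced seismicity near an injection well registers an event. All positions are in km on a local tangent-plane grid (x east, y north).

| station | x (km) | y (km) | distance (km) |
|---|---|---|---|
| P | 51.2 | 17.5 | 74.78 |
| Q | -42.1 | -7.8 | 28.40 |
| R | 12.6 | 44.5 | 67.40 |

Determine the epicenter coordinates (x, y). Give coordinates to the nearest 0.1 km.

Circle about each station: (x − 51.2)² + (y − 17.5)² = 74.78²; (x + 42.1)² + (y + 7.8)² = 28.40²; (x − 12.6)² + (y − 44.5)² = 67.40².
Subtracting pairs of circle equations eliminates x²+y² and gives linear equations (the radical axes):
-186.6 x − 50.6 y = 3691.05
-77.2 x + 54.0 y = 260.61
Solving the 2×2 system: x ≈ -15.2, y ≈ -16.9 km.

-15.2 km east, -16.9 km north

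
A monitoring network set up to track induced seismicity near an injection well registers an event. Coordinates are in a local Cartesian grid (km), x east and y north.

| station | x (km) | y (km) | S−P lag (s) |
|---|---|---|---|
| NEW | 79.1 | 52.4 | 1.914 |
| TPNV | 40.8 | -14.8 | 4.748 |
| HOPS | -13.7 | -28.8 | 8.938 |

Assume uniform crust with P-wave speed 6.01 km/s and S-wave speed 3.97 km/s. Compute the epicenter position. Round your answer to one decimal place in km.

Distance from S−P lag: d = Δt · v_P v_S / (v_P − v_S) = Δt · (6.01·3.97)/(6.01−3.97) ≈ 11.6959·Δt.
So d_NEW = 22.39, d_TPNV = 55.53, d_HOPS = 104.54 km.
Circle about each station: (x − 79.1)² + (y − 52.4)² = 22.39²; (x − 40.8)² + (y + 14.8)² = 55.53²; (x + 13.7)² + (y + 28.8)² = 104.54².
Subtracting pairs of circle equations eliminates x²+y² and gives linear equations (the radical axes):
-76.6 x − 134.4 y = -9701.16
-185.6 x − 162.4 y = -18412.74
Solving the 2×2 system: x ≈ 71.9, y ≈ 31.2 km.

x ≈ 71.9 km, y ≈ 31.2 km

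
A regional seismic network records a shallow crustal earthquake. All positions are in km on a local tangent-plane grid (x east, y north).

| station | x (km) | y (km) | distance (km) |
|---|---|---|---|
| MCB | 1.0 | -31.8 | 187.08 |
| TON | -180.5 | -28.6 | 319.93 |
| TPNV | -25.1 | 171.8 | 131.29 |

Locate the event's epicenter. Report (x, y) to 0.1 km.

Circle about each station: (x − 1.0)² + (y + 31.8)² = 187.08²; (x + 180.5)² + (y + 28.6)² = 319.93²; (x + 25.1)² + (y − 171.8)² = 131.29².
Subtracting the MCB equation from the TON and TPNV equations removes the quadratic terms:
-363.0 x + 6.4 y = -34970.31
-52.2 x + 407.2 y = 46894.87
Solving the 2×2 system: x ≈ 98.6, y ≈ 127.8 km.
Check against MCB (with the unrounded x, y): √((x − 1.0)²+(y + 31.8)²) = 187.07 ≈ 187.08 km. ✓

98.6 km east, 127.8 km north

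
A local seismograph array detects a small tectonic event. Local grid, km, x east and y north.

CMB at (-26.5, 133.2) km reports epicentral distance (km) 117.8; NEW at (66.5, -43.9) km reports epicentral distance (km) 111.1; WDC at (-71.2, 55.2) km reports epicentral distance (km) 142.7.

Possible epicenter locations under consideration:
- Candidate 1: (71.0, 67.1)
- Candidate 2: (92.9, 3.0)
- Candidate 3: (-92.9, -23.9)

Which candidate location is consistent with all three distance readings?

For each candidate, compare |candidate − station| to the reported distance:
Candidate 1: residuals CMB 0.0, NEW 0.0, WDC 0.0 → max 0.0 km
Candidate 2: residuals CMB 58.9, NEW 57.3, WDC 29.5 → max 58.9 km
Candidate 3: residuals CMB 52.8, NEW 49.5, WDC 60.7 → max 60.7 km
Only Candidate 1 has all residuals ≈ 0.

Candidate 1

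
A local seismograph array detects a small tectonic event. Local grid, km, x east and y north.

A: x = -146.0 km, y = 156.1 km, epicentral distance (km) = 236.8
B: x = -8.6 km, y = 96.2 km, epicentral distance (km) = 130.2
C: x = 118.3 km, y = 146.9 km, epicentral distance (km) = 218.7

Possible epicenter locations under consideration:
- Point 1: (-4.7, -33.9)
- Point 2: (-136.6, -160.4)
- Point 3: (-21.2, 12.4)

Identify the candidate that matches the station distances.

For each candidate, compare |candidate − station| to the reported distance:
Point 1: residuals A 0.0, B 0.0, C 0.0 → max 0.0 km
Point 2: residuals A 79.8, B 156.6, C 180.6 → max 180.6 km
Point 3: residuals A 46.5, B 45.5, C 24.9 → max 46.5 km
Only Point 1 has all residuals ≈ 0.

Point 1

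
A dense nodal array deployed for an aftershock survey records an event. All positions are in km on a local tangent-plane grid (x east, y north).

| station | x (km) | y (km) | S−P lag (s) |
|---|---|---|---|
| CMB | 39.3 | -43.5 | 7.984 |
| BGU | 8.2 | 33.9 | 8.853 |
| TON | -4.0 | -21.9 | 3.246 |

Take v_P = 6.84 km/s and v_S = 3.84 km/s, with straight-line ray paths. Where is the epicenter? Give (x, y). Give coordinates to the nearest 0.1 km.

-29.9 km east, -33.6 km north

Distance from S−P lag: d = Δt · v_P v_S / (v_P − v_S) = Δt · (6.84·3.84)/(6.84−3.84) ≈ 8.7552·Δt.
So d_CMB = 69.90, d_BGU = 77.51, d_TON = 28.42 km.
Circle about each station: (x − 39.3)² + (y + 43.5)² = 69.90²; (x − 8.2)² + (y − 33.9)² = 77.51²; (x + 4.0)² + (y + 21.9)² = 28.42².
Subtracting the CMB equation from the BGU and TON equations removes the quadratic terms:
-62.2 x + 154.8 y = -3342.08
-86.6 x + 43.2 y = 1137.18
Solving the 2×2 system: x ≈ -29.9, y ≈ -33.6 km.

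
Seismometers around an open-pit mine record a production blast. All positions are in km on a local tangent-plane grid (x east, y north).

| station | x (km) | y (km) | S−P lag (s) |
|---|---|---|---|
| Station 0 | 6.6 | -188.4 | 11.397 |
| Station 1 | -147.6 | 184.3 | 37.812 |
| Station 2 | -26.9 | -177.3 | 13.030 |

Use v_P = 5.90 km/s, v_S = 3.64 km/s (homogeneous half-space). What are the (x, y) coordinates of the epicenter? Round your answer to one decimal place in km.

Distance from S−P lag: d = Δt · v_P v_S / (v_P − v_S) = Δt · (5.90·3.64)/(5.90−3.64) ≈ 9.5027·Δt.
So d_Station 0 = 108.30, d_Station 1 = 359.31, d_Station 2 = 123.82 km.
Circle about each station: (x − 6.6)² + (y + 188.4)² = 108.30²; (x + 147.6)² + (y − 184.3)² = 359.31²; (x + 26.9)² + (y + 177.3)² = 123.82².
Subtracting the Station 0 equation from the Station 1 and Station 2 equations removes the quadratic terms:
-308.4 x + 745.4 y = -97160.66
-67.0 x + 22.2 y = -6981.72
Solving the 2×2 system: x ≈ 70.7, y ≈ -101.1 km.

(70.7, -101.1)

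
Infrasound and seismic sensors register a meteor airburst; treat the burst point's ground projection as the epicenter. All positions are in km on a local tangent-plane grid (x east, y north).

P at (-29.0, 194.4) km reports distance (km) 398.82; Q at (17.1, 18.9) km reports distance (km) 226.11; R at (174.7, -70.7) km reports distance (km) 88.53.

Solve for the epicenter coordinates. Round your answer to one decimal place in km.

Circle about each station: (x + 29.0)² + (y − 194.4)² = 398.82²; (x − 17.1)² + (y − 18.9)² = 226.11²; (x − 174.7)² + (y + 70.7)² = 88.53².
Subtracting the P equation from the Q and R equations removes the quadratic terms:
92.2 x − 351.0 y = 69948.92
407.4 x − 530.2 y = 148106.05
Solving the 2×2 system: x ≈ 158.3, y ≈ -157.7 km.

x ≈ 158.3 km, y ≈ -157.7 km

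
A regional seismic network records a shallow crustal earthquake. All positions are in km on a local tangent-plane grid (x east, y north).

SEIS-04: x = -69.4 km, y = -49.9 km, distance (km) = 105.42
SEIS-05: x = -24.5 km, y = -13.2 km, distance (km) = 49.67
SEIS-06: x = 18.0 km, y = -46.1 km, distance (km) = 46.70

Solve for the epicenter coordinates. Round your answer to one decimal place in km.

(23.3, 0.3)

Circle about each station: (x + 69.4)² + (y + 49.9)² = 105.42²; (x + 24.5)² + (y + 13.2)² = 49.67²; (x − 18.0)² + (y + 46.1)² = 46.70².
Subtracting pairs of circle equations eliminates x²+y² and gives linear equations (the radical axes):
89.8 x + 73.4 y = 2114.39
174.8 x + 7.6 y = 4075.33
Solving the 2×2 system: x ≈ 23.3, y ≈ 0.3 km.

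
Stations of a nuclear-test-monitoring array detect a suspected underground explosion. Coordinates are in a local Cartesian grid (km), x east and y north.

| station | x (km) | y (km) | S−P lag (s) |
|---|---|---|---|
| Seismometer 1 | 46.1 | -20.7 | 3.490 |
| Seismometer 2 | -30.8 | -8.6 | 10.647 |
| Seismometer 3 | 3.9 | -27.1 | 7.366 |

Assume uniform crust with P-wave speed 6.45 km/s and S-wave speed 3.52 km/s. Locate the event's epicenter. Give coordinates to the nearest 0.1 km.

x ≈ 50.4 km, y ≈ 6.0 km

Distance from S−P lag: d = Δt · v_P v_S / (v_P − v_S) = Δt · (6.45·3.52)/(6.45−3.52) ≈ 7.7488·Δt.
So d_Seismometer 1 = 27.04, d_Seismometer 2 = 82.50, d_Seismometer 3 = 57.08 km.
Circle about each station: (x − 46.1)² + (y + 20.7)² = 27.04²; (x + 30.8)² + (y + 8.6)² = 82.50²; (x − 3.9)² + (y + 27.1)² = 57.08².
Subtracting pairs of circle equations eliminates x²+y² and gives linear equations (the radical axes):
-153.8 x + 24.2 y = -7606.19
-84.4 x − 12.8 y = -4331.04
Solving the 2×2 system: x ≈ 50.4, y ≈ 6.0 km.
Check against Seismometer 1 (with the unrounded x, y): √((x − 46.1)²+(y + 20.7)²) = 27.07 ≈ 27.04 km. ✓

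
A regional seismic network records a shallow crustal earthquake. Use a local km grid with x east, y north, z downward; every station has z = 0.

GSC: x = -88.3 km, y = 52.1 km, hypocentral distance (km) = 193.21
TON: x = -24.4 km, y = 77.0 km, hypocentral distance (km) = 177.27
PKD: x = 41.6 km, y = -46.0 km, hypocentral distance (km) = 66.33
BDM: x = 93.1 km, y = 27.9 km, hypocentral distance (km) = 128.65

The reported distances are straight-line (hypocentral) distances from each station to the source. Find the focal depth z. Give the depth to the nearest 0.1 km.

Each station gives a sphere (x−x_i)² + (y−y_i)² + z² = d_i² (stations at z=0).
Subtracting the GSC sphere from TON and PKD: z² cancels, leaving linear equations in x and y:
127.8 x + 49.8 y = 1918.51
259.8 x − 196.2 y = 26265.70
Solving: x ≈ 44.313, y ≈ -75.195 km (keep extra digits for the depth step; rounded: 44.3, -75.2).
Then from the GSC sphere: z² = 193.21² − (x + 88.3)² − (y − 52.1)² with x = 44.313, y = -75.195, so z ≈ 59.497 ≈ 59.5 km.

59.5 km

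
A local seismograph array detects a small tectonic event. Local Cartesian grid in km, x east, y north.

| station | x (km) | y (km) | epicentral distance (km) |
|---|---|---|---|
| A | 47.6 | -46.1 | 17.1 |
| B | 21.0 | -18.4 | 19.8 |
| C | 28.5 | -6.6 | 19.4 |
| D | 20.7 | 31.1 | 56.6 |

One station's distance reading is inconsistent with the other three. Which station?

A

Solve using three stations at a time. Using B, C, D (subtract circle equations pairwise → linear system) gives (x, y) ≈ (40.6, -21.9).
Distances from that point to each station vs reported:
  A: calculated 25.2 vs reported 17.1 → residual 8.1 km
  B: calculated 19.9 vs reported 19.8 → residual 0.1 km
  C: calculated 19.5 vs reported 19.4 → residual 0.1 km
  D: calculated 56.7 vs reported 56.6 → residual 0.1 km
B, C, D are mutually consistent (residuals ≈ 0); A is off by 8.1 km.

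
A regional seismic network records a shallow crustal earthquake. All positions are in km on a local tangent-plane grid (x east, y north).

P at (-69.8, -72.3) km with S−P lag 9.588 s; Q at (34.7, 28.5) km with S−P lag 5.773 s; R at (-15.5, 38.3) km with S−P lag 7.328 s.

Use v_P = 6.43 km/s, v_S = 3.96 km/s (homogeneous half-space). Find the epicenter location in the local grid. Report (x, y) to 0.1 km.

Distance from S−P lag: d = Δt · v_P v_S / (v_P − v_S) = Δt · (6.43·3.96)/(6.43−3.96) ≈ 10.3088·Δt.
So d_P = 98.84, d_Q = 59.51, d_R = 75.54 km.
Circle about each station: (x + 69.8)² + (y + 72.3)² = 98.84²; (x − 34.7)² + (y − 28.5)² = 59.51²; (x + 15.5)² + (y − 38.3)² = 75.54².
Subtracting the P equation from the Q and R equations removes the quadratic terms:
209.0 x + 201.6 y = -1855.08
108.6 x + 221.2 y = -4329.14
Solving the 2×2 system: x ≈ 19.0, y ≈ -28.9 km.

19.0 km east, -28.9 km north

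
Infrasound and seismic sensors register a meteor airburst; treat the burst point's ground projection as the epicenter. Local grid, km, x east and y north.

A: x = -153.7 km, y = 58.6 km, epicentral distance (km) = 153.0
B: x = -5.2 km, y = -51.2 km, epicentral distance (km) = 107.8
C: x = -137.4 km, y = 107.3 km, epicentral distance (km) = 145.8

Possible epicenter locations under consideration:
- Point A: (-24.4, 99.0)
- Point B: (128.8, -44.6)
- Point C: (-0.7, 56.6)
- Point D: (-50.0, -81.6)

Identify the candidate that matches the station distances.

Point C

For each candidate, compare |candidate − station| to the reported distance:
Point A: residuals A 17.5, B 43.6, C 32.5 → max 43.6 km
Point B: residuals A 147.8, B 26.4, C 160.7 → max 160.7 km
Point C: residuals A 0.0, B 0.1, C 0.0 → max 0.1 km
Point D: residuals A 21.4, B 53.7, C 62.3 → max 62.3 km
Only Point C has all residuals ≈ 0.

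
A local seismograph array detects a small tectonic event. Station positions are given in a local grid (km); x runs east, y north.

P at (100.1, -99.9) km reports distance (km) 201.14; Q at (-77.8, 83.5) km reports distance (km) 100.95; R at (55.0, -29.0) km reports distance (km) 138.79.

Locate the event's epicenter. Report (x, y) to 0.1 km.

x ≈ -83.3 km, y ≈ -17.3 km

Circle about each station: (x − 100.1)² + (y + 99.9)² = 201.14²; (x + 77.8)² + (y − 83.5)² = 100.95²; (x − 55.0)² + (y + 29.0)² = 138.79².
Subtracting the P equation from the Q and R equations removes the quadratic terms:
-355.8 x + 366.8 y = 23291.47
-90.2 x + 141.8 y = 5060.62
Solving the 2×2 system: x ≈ -83.3, y ≈ -17.3 km.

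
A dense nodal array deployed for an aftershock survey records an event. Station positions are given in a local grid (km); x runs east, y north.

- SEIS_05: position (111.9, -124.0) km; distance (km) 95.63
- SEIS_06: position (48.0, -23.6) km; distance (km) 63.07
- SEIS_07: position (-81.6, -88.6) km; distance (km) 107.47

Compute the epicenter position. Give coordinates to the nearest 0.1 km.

25.7 km east, -82.6 km north

Circle about each station: (x − 111.9)² + (y + 124.0)² = 95.63²; (x − 48.0)² + (y + 23.6)² = 63.07²; (x + 81.6)² + (y + 88.6)² = 107.47².
Subtracting the SEIS_05 equation from the SEIS_06 and SEIS_07 equations removes the quadratic terms:
-127.8 x + 200.8 y = -19869.38
-387.0 x + 70.8 y = -15793.79
Solving the 2×2 system: x ≈ 25.7, y ≈ -82.6 km.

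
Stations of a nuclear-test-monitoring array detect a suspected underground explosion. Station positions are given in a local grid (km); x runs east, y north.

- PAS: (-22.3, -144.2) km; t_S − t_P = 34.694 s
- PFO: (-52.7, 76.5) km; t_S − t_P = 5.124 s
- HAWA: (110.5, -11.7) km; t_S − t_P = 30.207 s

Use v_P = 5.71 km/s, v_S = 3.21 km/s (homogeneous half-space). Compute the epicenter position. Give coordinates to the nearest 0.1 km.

Distance from S−P lag: d = Δt · v_P v_S / (v_P − v_S) = Δt · (5.71·3.21)/(5.71−3.21) ≈ 7.3316·Δt.
So d_PAS = 254.36, d_PFO = 37.57, d_HAWA = 221.47 km.
Circle about each station: (x + 22.3)² + (y + 144.2)² = 254.36²; (x + 52.7)² + (y − 76.5)² = 37.57²; (x − 110.5)² + (y + 11.7)² = 221.47².
Subtracting the PAS equation from the PFO and HAWA equations removes the quadratic terms:
-60.8 x + 441.4 y = 50626.11
265.6 x + 265.0 y = 6706.26
Solving the 2×2 system: x ≈ -78.4, y ≈ 103.9 km.

(-78.4, 103.9)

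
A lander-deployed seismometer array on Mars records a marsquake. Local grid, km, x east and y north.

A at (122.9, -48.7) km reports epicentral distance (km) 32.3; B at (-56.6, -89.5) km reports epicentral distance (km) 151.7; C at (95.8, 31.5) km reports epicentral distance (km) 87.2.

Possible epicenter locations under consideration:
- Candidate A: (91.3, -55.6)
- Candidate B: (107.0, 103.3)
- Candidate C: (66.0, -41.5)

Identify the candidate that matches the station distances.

For each candidate, compare |candidate − station| to the reported distance:
Candidate A: residuals A 0.0, B 0.0, C 0.0 → max 0.0 km
Candidate B: residuals A 120.5, B 101.2, C 14.5 → max 120.5 km
Candidate C: residuals A 25.1, B 20.0, C 8.4 → max 25.1 km
Only Candidate A has all residuals ≈ 0.

Candidate A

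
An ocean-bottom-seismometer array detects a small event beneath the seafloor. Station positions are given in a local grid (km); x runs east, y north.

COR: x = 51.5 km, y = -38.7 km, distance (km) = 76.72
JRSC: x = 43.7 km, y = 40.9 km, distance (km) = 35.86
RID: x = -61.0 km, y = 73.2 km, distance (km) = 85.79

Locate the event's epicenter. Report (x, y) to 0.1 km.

Circle about each station: (x − 51.5)² + (y + 38.7)² = 76.72²; (x − 43.7)² + (y − 40.9)² = 35.86²; (x + 61.0)² + (y − 73.2)² = 85.79².
Subtracting pairs of circle equations eliminates x²+y² and gives linear equations (the radical axes):
-15.6 x + 159.2 y = 4032.58
-225.0 x + 223.8 y = 3455.33
Solving the 2×2 system: x ≈ 10.9, y ≈ 26.4 km.

(10.9, 26.4)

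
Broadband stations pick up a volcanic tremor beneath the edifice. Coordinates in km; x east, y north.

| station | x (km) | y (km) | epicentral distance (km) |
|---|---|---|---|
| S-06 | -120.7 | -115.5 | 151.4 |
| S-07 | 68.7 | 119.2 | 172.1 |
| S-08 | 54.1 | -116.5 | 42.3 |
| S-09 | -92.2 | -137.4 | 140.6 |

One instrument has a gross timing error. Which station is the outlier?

S-08

Solve using three stations at a time. Using S-06, S-07, S-09 (subtract circle equations pairwise → linear system) gives (x, y) ≈ (12.6, -43.5).
Distances from that point to each station vs reported:
  S-06: calculated 151.5 vs reported 151.4 → residual 0.1 km
  S-07: calculated 172.2 vs reported 172.1 → residual 0.1 km
  S-08: calculated 83.9 vs reported 42.3 → residual 41.6 km
  S-09: calculated 140.7 vs reported 140.6 → residual 0.1 km
S-06, S-07, S-09 are mutually consistent (residuals ≈ 0); S-08 is off by 41.6 km.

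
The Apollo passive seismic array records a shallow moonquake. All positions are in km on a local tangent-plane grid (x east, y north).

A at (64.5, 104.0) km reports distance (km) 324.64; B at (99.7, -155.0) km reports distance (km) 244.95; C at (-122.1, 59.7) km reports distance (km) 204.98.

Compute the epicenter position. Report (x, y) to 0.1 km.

x ≈ -145.0 km, y ≈ -144.0 km

Circle about each station: (x − 64.5)² + (y − 104.0)² = 324.64²; (x − 99.7)² + (y + 155.0)² = 244.95²; (x + 122.1)² + (y − 59.7)² = 204.98².
Subtracting the A equation from the B and C equations removes the quadratic terms:
70.4 x − 518.0 y = 64379.47
-373.2 x − 88.6 y = 66870.58
Solving the 2×2 system: x ≈ -145.0, y ≈ -144.0 km.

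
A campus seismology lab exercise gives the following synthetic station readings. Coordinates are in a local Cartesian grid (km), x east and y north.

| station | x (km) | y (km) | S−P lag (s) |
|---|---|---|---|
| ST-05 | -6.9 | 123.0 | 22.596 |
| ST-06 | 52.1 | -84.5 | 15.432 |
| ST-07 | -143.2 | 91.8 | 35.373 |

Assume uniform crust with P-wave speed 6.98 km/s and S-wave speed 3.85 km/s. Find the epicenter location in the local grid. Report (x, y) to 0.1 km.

Distance from S−P lag: d = Δt · v_P v_S / (v_P − v_S) = Δt · (6.98·3.85)/(6.98−3.85) ≈ 8.5856·Δt.
So d_ST-05 = 194.00, d_ST-06 = 132.49, d_ST-07 = 303.70 km.
Circle about each station: (x + 6.9)² + (y − 123.0)² = 194.00²; (x − 52.1)² + (y + 84.5)² = 132.49²; (x + 143.2)² + (y − 91.8)² = 303.70².
Subtracting the ST-05 equation from the ST-06 and ST-07 equations removes the quadratic terms:
118.0 x − 415.0 y = 14760.45
-272.6 x − 62.4 y = -40840.82
Solving the 2×2 system: x ≈ 148.3, y ≈ 6.6 km.

x ≈ 148.3 km, y ≈ 6.6 km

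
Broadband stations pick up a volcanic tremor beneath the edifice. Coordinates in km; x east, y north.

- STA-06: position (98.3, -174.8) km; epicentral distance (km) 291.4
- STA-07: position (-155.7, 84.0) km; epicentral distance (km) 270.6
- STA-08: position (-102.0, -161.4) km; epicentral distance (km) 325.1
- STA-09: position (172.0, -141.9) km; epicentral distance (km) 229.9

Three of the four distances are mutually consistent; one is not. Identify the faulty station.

Solve using three stations at a time. Using STA-07, STA-08, STA-09 (subtract circle equations pairwise → linear system) gives (x, y) ≈ (114.9, 80.8).
Distances from that point to each station vs reported:
  STA-06: calculated 256.1 vs reported 291.4 → residual 35.3 km
  STA-07: calculated 270.6 vs reported 270.6 → residual 0.0 km
  STA-08: calculated 325.1 vs reported 325.1 → residual 0.0 km
  STA-09: calculated 229.9 vs reported 229.9 → residual 0.0 km
STA-07, STA-08, STA-09 are mutually consistent (residuals ≈ 0); STA-06 is off by 35.3 km.

STA-06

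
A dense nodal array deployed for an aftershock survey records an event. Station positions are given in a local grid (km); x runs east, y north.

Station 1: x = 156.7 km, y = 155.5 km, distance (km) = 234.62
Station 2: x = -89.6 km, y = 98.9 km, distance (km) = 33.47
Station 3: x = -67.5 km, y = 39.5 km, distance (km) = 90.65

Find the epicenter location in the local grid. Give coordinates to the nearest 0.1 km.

-76.5 km east, 129.7 km north

Circle about each station: (x − 156.7)² + (y − 155.5)² = 234.62²; (x + 89.6)² + (y − 98.9)² = 33.47²; (x + 67.5)² + (y − 39.5)² = 90.65².
Subtracting the Station 1 equation from the Station 2 and Station 3 equations removes the quadratic terms:
-492.6 x − 113.2 y = 23000.53
-448.4 x − 232.0 y = 4210.48
Solving the 2×2 system: x ≈ -76.5, y ≈ 129.7 km.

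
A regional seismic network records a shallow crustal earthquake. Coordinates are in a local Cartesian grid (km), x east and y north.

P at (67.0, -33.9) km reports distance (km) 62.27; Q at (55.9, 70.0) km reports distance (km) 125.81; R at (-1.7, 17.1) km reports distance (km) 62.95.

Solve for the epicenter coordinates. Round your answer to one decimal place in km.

Circle about each station: (x − 67.0)² + (y + 33.9)² = 62.27²; (x − 55.9)² + (y − 70.0)² = 125.81²; (x + 1.7)² + (y − 17.1)² = 62.95².
Subtracting the P equation from the Q and R equations removes the quadratic terms:
-22.2 x + 207.8 y = -9564.00
-137.4 x + 102.0 y = -5428.06
Solving the 2×2 system: x ≈ 5.8, y ≈ -45.4 km.

(5.8, -45.4)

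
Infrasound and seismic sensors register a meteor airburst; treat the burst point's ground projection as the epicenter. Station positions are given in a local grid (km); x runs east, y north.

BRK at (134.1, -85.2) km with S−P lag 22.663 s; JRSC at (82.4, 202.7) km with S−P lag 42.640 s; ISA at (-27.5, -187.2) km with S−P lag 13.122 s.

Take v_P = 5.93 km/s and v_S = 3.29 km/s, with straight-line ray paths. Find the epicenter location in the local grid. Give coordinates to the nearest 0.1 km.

x ≈ -33.3 km, y ≈ -90.4 km

Distance from S−P lag: d = Δt · v_P v_S / (v_P − v_S) = Δt · (5.93·3.29)/(5.93−3.29) ≈ 7.3900·Δt.
So d_BRK = 167.48, d_JRSC = 315.11, d_ISA = 96.97 km.
Circle about each station: (x − 134.1)² + (y + 85.2)² = 167.48²; (x − 82.4)² + (y − 202.7)² = 315.11²; (x + 27.5)² + (y + 187.2)² = 96.97².
Subtracting the BRK equation from the JRSC and ISA equations removes the quadratic terms:
-103.4 x + 575.8 y = -48609.56
-323.2 x − 204.0 y = 29204.61
Solving the 2×2 system: x ≈ -33.3, y ≈ -90.4 km.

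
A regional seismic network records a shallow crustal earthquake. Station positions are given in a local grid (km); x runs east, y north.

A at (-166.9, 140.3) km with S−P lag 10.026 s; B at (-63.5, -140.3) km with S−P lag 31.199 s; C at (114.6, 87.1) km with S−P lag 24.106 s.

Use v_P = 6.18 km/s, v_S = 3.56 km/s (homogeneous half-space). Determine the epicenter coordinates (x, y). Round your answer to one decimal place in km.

Distance from S−P lag: d = Δt · v_P v_S / (v_P − v_S) = Δt · (6.18·3.56)/(6.18−3.56) ≈ 8.3973·Δt.
So d_A = 84.19, d_B = 261.99, d_C = 202.42 km.
Circle about each station: (x + 166.9)² + (y − 140.3)² = 84.19²; (x + 63.5)² + (y + 140.3)² = 261.99²; (x − 114.6)² + (y − 87.1)² = 202.42².
Subtracting the A equation from the B and C equations removes the quadratic terms:
206.8 x − 561.2 y = -85374.16
563.0 x − 106.4 y = -60706.03
Solving the 2×2 system: x ≈ -85.0, y ≈ 120.8 km.
Check against A (with the unrounded x, y): √((x + 166.9)²+(y − 140.3)²) = 84.19 ≈ 84.19 km. ✓

x ≈ -85.0 km, y ≈ 120.8 km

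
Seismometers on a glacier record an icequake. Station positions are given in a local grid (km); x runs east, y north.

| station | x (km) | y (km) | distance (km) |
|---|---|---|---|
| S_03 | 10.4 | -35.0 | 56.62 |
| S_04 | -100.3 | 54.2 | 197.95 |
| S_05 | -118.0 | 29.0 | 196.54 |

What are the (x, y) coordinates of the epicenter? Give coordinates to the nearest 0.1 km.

46.4 km east, -78.7 km north

Circle about each station: (x − 10.4)² + (y + 35.0)² = 56.62²; (x + 100.3)² + (y − 54.2)² = 197.95²; (x + 118.0)² + (y − 29.0)² = 196.54².
Subtracting the S_03 equation from the S_04 and S_05 equations removes the quadratic terms:
-221.4 x + 178.4 y = -24313.81
-256.8 x + 128.0 y = -21990.31
Solving the 2×2 system: x ≈ 46.4, y ≈ -78.7 km.
Check against S_03 (with the unrounded x, y): √((x − 10.4)²+(y + 35.0)²) = 56.62 ≈ 56.62 km. ✓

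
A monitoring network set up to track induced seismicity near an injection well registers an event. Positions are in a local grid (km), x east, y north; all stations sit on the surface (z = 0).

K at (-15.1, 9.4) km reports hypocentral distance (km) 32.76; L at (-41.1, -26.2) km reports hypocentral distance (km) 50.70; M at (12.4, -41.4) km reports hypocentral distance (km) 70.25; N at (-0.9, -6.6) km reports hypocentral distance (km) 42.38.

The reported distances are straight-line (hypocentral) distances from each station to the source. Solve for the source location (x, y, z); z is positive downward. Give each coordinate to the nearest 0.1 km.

(-24.1, 9.7, 31.5)

Each station gives a sphere (x−x_i)² + (y−y_i)² + z² = d_i² (stations at z=0).
Subtracting the K sphere from L and M: z² cancels, leaving linear equations in x and y:
-52.0 x − 71.2 y = 562.01
55.0 x − 101.6 y = -2310.49
Solving: x ≈ -24.090, y ≈ 9.700 km (keep extra digits for the depth step; rounded: -24.1, 9.7).
Then from the K sphere: z² = 32.76² − (x + 15.1)² − (y − 9.4)² with x = -24.090, y = 9.700, so z ≈ 31.501 ≈ 31.5 km.
Check against N (with the unrounded solution): distance 42.38 ≈ 42.38 km. ✓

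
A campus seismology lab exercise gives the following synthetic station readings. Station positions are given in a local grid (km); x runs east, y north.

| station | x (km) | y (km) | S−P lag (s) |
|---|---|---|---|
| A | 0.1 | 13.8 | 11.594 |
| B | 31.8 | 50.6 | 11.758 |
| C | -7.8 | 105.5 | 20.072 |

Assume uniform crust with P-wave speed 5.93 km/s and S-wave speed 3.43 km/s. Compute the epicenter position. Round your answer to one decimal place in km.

Distance from S−P lag: d = Δt · v_P v_S / (v_P − v_S) = Δt · (5.93·3.43)/(5.93−3.43) ≈ 8.1360·Δt.
So d_A = 94.33, d_B = 95.66, d_C = 163.30 km.
Circle about each station: (x − 0.1)² + (y − 13.8)² = 94.33²; (x − 31.8)² + (y − 50.6)² = 95.66²; (x + 7.8)² + (y − 105.5)² = 163.30².
Subtracting the A equation from the B and C equations removes the quadratic terms:
63.4 x + 73.6 y = 3128.46
-15.8 x + 183.4 y = -6768.10
Solving the 2×2 system: x ≈ 83.8, y ≈ -29.7 km.

(83.8, -29.7)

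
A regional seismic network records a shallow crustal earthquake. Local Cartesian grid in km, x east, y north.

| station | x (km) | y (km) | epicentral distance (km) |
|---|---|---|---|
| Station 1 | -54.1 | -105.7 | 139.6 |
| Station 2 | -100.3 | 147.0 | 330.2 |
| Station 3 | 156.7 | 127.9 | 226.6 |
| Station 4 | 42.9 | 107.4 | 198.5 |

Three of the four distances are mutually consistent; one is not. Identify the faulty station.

Station 2

Solve using three stations at a time. Using Station 1, Station 3, Station 4 (subtract circle equations pairwise → linear system) gives (x, y) ≈ (84.1, -86.7).
Distances from that point to each station vs reported:
  Station 1: calculated 139.5 vs reported 139.6 → residual 0.1 km
  Station 2: calculated 297.7 vs reported 330.2 → residual 32.5 km
  Station 3: calculated 226.6 vs reported 226.6 → residual 0.0 km
  Station 4: calculated 198.4 vs reported 198.5 → residual 0.1 km
Station 1, Station 3, Station 4 are mutually consistent (residuals ≈ 0); Station 2 is off by 32.5 km.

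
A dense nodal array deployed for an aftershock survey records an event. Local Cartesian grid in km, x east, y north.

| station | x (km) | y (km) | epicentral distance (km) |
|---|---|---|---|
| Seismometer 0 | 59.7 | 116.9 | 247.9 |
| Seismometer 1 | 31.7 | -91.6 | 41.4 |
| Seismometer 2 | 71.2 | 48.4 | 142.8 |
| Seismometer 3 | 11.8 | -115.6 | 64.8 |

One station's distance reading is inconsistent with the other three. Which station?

Solve using three stations at a time. Using Seismometer 1, Seismometer 2, Seismometer 3 (subtract circle equations pairwise → linear system) gives (x, y) ≈ (73.1, -94.4).
Distances from that point to each station vs reported:
  Seismometer 0: calculated 211.7 vs reported 247.9 → residual 36.2 km
  Seismometer 1: calculated 41.5 vs reported 41.4 → residual 0.1 km
  Seismometer 2: calculated 142.8 vs reported 142.8 → residual 0.0 km
  Seismometer 3: calculated 64.9 vs reported 64.8 → residual 0.1 km
Seismometer 1, Seismometer 2, Seismometer 3 are mutually consistent (residuals ≈ 0); Seismometer 0 is off by 36.2 km.

Seismometer 0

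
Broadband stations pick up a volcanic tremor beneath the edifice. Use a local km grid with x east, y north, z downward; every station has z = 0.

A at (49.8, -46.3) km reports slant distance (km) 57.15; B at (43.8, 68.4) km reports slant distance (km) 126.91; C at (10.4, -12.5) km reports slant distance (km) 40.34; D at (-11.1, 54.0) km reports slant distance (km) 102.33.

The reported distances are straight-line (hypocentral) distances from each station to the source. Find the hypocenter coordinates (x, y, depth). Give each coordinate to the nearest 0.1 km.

Each station gives a sphere (x−x_i)² + (y−y_i)² + z² = d_i² (stations at z=0).
Subtracting the A sphere from B and C: z² cancels, leaving linear equations in x and y:
-12.0 x + 229.4 y = -10866.76
-78.8 x + 67.6 y = -2720.51
Solving: x ≈ -6.400, y ≈ -47.705 km (keep extra digits for the depth step; rounded: -6.4, -47.7).
Then from the A sphere: z² = 57.15² − (x − 49.8)² − (y + 46.3)² with x = -6.400, y = -47.705, so z ≈ 10.281 ≈ 10.3 km.

x ≈ -6.4 km, y ≈ -47.7 km, depth ≈ 10.3 km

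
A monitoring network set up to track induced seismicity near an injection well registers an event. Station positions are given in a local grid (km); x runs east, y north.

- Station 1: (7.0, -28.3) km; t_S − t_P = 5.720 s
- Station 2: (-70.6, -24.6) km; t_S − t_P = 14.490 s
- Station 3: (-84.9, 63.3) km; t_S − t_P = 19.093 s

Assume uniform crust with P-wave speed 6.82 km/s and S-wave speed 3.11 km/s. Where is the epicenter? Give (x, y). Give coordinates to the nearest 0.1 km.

x ≈ 7.0 km, y ≈ 4.4 km

Distance from S−P lag: d = Δt · v_P v_S / (v_P − v_S) = Δt · (6.82·3.11)/(6.82−3.11) ≈ 5.7170·Δt.
So d_Station 1 = 32.70, d_Station 2 = 82.84, d_Station 3 = 109.16 km.
Circle about each station: (x − 7.0)² + (y + 28.3)² = 32.70²; (x + 70.6)² + (y + 24.6)² = 82.84²; (x + 84.9)² + (y − 63.3)² = 109.16².
Subtracting pairs of circle equations eliminates x²+y² and gives linear equations (the radical axes):
-155.2 x + 7.4 y = -1053.55
-183.8 x + 183.2 y = -481.61
Solving the 2×2 system: x ≈ 7.0, y ≈ 4.4 km.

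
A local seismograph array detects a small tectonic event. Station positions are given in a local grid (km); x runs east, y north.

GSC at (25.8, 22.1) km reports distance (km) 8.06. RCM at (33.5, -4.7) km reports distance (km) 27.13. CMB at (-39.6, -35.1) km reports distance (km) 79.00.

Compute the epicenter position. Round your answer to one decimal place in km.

x ≈ 18.8 km, y ≈ 18.1 km

Circle about each station: (x − 25.8)² + (y − 22.1)² = 8.06²; (x − 33.5)² + (y + 4.7)² = 27.13²; (x + 39.6)² + (y + 35.1)² = 79.00².
Subtracting pairs of circle equations eliminates x²+y² and gives linear equations (the radical axes):
15.4 x − 53.6 y = -680.78
-130.8 x − 114.4 y = -4529.92
Solving the 2×2 system: x ≈ 18.8, y ≈ 18.1 km.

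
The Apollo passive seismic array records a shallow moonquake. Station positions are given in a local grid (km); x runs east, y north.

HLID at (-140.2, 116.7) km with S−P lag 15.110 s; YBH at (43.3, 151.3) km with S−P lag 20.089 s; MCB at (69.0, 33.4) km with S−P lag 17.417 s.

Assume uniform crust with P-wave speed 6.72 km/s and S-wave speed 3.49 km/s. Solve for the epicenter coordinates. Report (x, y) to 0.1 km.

(-56.9, 45.3)

Distance from S−P lag: d = Δt · v_P v_S / (v_P − v_S) = Δt · (6.72·3.49)/(6.72−3.49) ≈ 7.2609·Δt.
So d_HLID = 109.71, d_YBH = 145.86, d_MCB = 126.46 km.
Circle about each station: (x + 140.2)² + (y − 116.7)² = 109.71²; (x − 43.3)² + (y − 151.3)² = 145.86²; (x − 69.0)² + (y − 33.4)² = 126.46².
Subtracting the HLID equation from the YBH and MCB equations removes the quadratic terms:
367.0 x + 69.2 y = -17747.21
418.4 x − 166.6 y = -31354.22
Solving the 2×2 system: x ≈ -56.9, y ≈ 45.3 km.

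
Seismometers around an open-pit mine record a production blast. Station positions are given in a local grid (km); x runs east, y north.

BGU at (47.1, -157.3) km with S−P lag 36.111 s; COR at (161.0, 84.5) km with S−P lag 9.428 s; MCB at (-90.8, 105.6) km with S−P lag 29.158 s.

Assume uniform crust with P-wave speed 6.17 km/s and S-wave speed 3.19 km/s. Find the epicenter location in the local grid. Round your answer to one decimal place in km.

Distance from S−P lag: d = Δt · v_P v_S / (v_P − v_S) = Δt · (6.17·3.19)/(6.17−3.19) ≈ 6.6048·Δt.
So d_BGU = 238.51, d_COR = 62.27, d_MCB = 192.58 km.
Circle about each station: (x − 47.1)² + (y + 157.3)² = 238.51²; (x − 161.0)² + (y − 84.5)² = 62.27²; (x + 90.8)² + (y − 105.6)² = 192.58².
Subtracting pairs of circle equations eliminates x²+y² and gives linear equations (the radical axes):
227.8 x + 483.6 y = 59109.02
-275.8 x + 525.8 y = 12234.26
Solving the 2×2 system: x ≈ 99.4, y ≈ 75.4 km.

(99.4, 75.4)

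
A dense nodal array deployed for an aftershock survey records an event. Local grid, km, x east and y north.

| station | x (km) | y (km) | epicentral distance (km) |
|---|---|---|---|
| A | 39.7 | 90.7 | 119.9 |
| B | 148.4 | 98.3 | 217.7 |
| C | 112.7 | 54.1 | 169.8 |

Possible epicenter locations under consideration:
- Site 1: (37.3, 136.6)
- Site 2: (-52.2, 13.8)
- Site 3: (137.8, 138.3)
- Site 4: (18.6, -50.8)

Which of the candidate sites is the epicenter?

Site 2

For each candidate, compare |candidate − station| to the reported distance:
Site 1: residuals A 73.9, B 100.2, C 58.0 → max 100.2 km
Site 2: residuals A 0.1, B 0.0, C 0.0 → max 0.1 km
Site 3: residuals A 10.9, B 176.3, C 81.9 → max 176.3 km
Site 4: residuals A 23.2, B 20.0, C 28.9 → max 28.9 km
Only Site 2 has all residuals ≈ 0.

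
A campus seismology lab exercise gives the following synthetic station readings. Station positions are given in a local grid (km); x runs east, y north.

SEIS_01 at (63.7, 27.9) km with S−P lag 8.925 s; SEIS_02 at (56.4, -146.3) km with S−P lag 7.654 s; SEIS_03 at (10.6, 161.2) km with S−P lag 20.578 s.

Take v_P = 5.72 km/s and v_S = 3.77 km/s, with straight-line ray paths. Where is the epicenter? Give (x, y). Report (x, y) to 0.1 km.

x ≈ 31.5 km, y ≈ -65.4 km

Distance from S−P lag: d = Δt · v_P v_S / (v_P − v_S) = Δt · (5.72·3.77)/(5.72−3.77) ≈ 11.0587·Δt.
So d_SEIS_01 = 98.70, d_SEIS_02 = 84.64, d_SEIS_03 = 227.57 km.
Circle about each station: (x − 63.7)² + (y − 27.9)² = 98.70²; (x − 56.4)² + (y + 146.3)² = 84.64²; (x − 10.6)² + (y − 161.2)² = 227.57².
Subtracting pairs of circle equations eliminates x²+y² and gives linear equations (the radical axes):
-14.6 x − 348.4 y = 22326.31
-106.2 x + 266.6 y = -20784.71
Solving the 2×2 system: x ≈ 31.5, y ≈ -65.4 km.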